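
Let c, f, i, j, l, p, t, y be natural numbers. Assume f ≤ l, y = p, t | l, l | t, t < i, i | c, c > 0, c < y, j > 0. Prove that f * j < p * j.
t | l and l | t, so t = l. i | c and c > 0, so i ≤ c. Since t < i, t < c. c < y, so t < y. Since t = l, l < y. Since y = p, l < p. From f ≤ l, f < p. j > 0, so f * j < p * j.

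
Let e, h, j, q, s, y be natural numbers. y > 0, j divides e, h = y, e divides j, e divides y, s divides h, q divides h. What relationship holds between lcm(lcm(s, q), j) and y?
lcm(lcm(s, q), j) ≤ y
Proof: From s divides h and q divides h, lcm(s, q) divides h. h = y, so lcm(s, q) divides y. e divides j and j divides e, thus e = j. Since e divides y, j divides y. From lcm(s, q) divides y, lcm(lcm(s, q), j) divides y. Since y > 0, lcm(lcm(s, q), j) ≤ y.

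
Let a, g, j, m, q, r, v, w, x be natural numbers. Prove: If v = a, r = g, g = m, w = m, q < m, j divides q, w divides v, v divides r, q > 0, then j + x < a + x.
j divides q and q > 0, therefore j ≤ q. w = m and w divides v, so m divides v. r = g and v divides r, therefore v divides g. g = m, so v divides m. m divides v, so m = v. v = a, so m = a. Since q < m, q < a. j ≤ q, so j < a. Then j + x < a + x.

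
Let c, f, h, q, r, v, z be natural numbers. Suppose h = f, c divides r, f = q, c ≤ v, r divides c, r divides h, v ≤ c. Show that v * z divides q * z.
r divides c and c divides r, therefore r = c. Since c ≤ v and v ≤ c, c = v. r = c, so r = v. From h = f and f = q, h = q. r divides h, so r divides q. Since r = v, v divides q. Then v * z divides q * z.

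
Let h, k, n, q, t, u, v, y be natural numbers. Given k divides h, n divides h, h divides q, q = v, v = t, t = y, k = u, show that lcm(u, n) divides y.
k = u and k divides h, therefore u divides h. Since n divides h, lcm(u, n) divides h. v = t and t = y, so v = y. q = v and h divides q, so h divides v. Since v = y, h divides y. Because lcm(u, n) divides h, lcm(u, n) divides y.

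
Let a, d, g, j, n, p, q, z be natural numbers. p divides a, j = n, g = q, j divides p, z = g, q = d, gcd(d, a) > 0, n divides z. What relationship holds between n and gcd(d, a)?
n ≤ gcd(d, a)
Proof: From z = g and g = q, z = q. q = d, so z = d. n divides z, so n divides d. From j = n and j divides p, n divides p. p divides a, so n divides a. n divides d, so n divides gcd(d, a). From gcd(d, a) > 0, n ≤ gcd(d, a).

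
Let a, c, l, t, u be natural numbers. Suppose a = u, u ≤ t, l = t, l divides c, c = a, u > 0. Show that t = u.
c = a and a = u, so c = u. l = t and l divides c, hence t divides c. c = u, so t divides u. From u > 0, t ≤ u. Since u ≤ t, t = u.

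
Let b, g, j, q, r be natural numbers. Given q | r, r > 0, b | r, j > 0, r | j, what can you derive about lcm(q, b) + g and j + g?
lcm(q, b) + g ≤ j + g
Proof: Since q | r and b | r, lcm(q, b) | r. Because r > 0, lcm(q, b) ≤ r. Since r | j and j > 0, r ≤ j. Because lcm(q, b) ≤ r, lcm(q, b) ≤ j. Then lcm(q, b) + g ≤ j + g.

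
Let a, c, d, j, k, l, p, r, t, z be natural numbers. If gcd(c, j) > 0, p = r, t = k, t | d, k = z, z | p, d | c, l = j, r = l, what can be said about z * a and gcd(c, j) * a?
z * a ≤ gcd(c, j) * a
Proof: t = k and k = z, so t = z. Since t | d and d | c, t | c. Since t = z, z | c. Since r = l and l = j, r = j. p = r and z | p, hence z | r. Since r = j, z | j. z | c, so z | gcd(c, j). Because gcd(c, j) > 0, z ≤ gcd(c, j). Then z * a ≤ gcd(c, j) * a.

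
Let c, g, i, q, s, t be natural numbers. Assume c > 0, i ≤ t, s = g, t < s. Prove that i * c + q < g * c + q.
Because i ≤ t and t < s, i < s. Since s = g, i < g. Since c > 0, i * c < g * c. Then i * c + q < g * c + q.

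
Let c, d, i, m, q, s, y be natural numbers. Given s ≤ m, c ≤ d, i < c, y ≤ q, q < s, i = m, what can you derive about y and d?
y < d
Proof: q < s and s ≤ m, thus q < m. y ≤ q, so y < m. i = m and i < c, hence m < c. Since y < m, y < c. Since c ≤ d, y < d.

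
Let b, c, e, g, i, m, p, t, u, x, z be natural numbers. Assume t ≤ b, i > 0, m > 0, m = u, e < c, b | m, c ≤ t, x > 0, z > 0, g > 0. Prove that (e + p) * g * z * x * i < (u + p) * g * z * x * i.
e < c and c ≤ t, thus e < t. t ≤ b, so e < b. Since b | m and m > 0, b ≤ m. e < b, so e < m. m = u, so e < u. Then e + p < u + p. g > 0, so (e + p) * g < (u + p) * g. Since z > 0, (e + p) * g * z < (u + p) * g * z. x > 0, so (e + p) * g * z * x < (u + p) * g * z * x. i > 0, so (e + p) * g * z * x * i < (u + p) * g * z * x * i.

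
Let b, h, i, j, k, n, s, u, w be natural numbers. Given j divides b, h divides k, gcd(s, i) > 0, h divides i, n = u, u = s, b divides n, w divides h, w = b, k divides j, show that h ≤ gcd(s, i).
From w = b and w divides h, b divides h. From h divides k and k divides j, h divides j. j divides b, so h divides b. b divides h, so b = h. From n = u and b divides n, b divides u. u = s, so b divides s. b = h, so h divides s. h divides i, so h divides gcd(s, i). Since gcd(s, i) > 0, h ≤ gcd(s, i).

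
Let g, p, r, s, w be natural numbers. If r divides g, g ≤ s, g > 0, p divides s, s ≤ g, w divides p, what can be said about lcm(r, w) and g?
lcm(r, w) ≤ g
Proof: s ≤ g and g ≤ s, therefore s = g. p divides s, so p divides g. Since w divides p, w divides g. Since r divides g, lcm(r, w) divides g. Since g > 0, lcm(r, w) ≤ g.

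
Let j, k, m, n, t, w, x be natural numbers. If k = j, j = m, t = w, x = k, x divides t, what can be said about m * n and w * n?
m * n divides w * n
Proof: Because x = k and k = j, x = j. From x divides t, j divides t. t = w, so j divides w. j = m, so m divides w. Then m * n divides w * n.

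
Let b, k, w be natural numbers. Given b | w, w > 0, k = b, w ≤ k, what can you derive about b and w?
b = w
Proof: b | w and w > 0, thus b ≤ w. From k = b and w ≤ k, w ≤ b. b ≤ w, so b = w.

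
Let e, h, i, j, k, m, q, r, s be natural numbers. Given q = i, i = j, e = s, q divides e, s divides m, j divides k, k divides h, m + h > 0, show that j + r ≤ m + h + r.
q = i and i = j, so q = j. Because e = s and q divides e, q divides s. Since q = j, j divides s. Since s divides m, j divides m. j divides k and k divides h, thus j divides h. Because j divides m, j divides m + h. Since m + h > 0, j ≤ m + h. Then j + r ≤ m + h + r.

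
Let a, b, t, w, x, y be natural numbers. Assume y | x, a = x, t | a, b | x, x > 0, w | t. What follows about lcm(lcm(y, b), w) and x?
lcm(lcm(y, b), w) ≤ x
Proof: Since y | x and b | x, lcm(y, b) | x. Because a = x and t | a, t | x. w | t, so w | x. Since lcm(y, b) | x, lcm(lcm(y, b), w) | x. Since x > 0, lcm(lcm(y, b), w) ≤ x.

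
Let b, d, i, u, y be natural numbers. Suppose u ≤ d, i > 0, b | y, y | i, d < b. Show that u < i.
From u ≤ d and d < b, u < b. b | y and y | i, so b | i. i > 0, so b ≤ i. Since u < b, u < i.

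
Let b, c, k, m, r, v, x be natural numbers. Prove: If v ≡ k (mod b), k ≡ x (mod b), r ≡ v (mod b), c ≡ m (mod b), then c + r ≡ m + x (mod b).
Because r ≡ v (mod b) and v ≡ k (mod b), r ≡ k (mod b). k ≡ x (mod b), so r ≡ x (mod b). Since c ≡ m (mod b), c + r ≡ m + x (mod b).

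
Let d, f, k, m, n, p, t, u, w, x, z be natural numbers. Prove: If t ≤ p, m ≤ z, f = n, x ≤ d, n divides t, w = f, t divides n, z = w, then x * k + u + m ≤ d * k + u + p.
x ≤ d. By multiplying by a non-negative, x * k ≤ d * k. Then x * k + u ≤ d * k + u. z = w and w = f, therefore z = f. f = n, so z = n. n divides t and t divides n, so n = t. z = n, so z = t. m ≤ z, so m ≤ t. t ≤ p, so m ≤ p. Since x * k + u ≤ d * k + u, x * k + u + m ≤ d * k + u + p.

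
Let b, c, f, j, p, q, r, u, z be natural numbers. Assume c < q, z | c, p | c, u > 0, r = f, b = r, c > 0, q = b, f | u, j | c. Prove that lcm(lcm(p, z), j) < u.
p | c and z | c, thus lcm(p, z) | c. Since j | c, lcm(lcm(p, z), j) | c. c > 0, so lcm(lcm(p, z), j) ≤ c. Since q = b and b = r, q = r. Because r = f, q = f. Since c < q, c < f. Because f | u and u > 0, f ≤ u. Since c < f, c < u. lcm(lcm(p, z), j) ≤ c, so lcm(lcm(p, z), j) < u.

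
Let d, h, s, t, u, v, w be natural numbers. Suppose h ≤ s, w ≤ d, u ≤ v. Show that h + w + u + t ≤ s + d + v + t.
w ≤ d and u ≤ v, so w + u ≤ d + v. Then w + u + t ≤ d + v + t. From h ≤ s, h + w + u + t ≤ s + d + v + t.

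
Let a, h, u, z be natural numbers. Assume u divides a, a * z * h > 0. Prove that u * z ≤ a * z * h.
u divides a, so u * z divides a * z. Then u * z divides a * z * h. a * z * h > 0, so u * z ≤ a * z * h.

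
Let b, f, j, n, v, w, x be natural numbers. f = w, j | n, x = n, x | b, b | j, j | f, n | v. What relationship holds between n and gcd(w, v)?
n | gcd(w, v)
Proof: x = n and x | b, hence n | b. Since b | j, n | j. j | n, so j = n. Since j | f, n | f. Since f = w, n | w. Since n | v, n | gcd(w, v).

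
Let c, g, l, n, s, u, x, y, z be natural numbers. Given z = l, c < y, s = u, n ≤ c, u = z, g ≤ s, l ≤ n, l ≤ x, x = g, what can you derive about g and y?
g < y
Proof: x = g and l ≤ x, so l ≤ g. s = u and u = z, thus s = z. z = l, so s = l. Since g ≤ s, g ≤ l. Since l ≤ g, l = g. l ≤ n and n ≤ c, thus l ≤ c. c < y, so l < y. l = g, so g < y.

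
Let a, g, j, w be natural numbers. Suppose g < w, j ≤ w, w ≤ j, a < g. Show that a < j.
w ≤ j and j ≤ w, so w = j. a < g and g < w, therefore a < w. w = j, so a < j.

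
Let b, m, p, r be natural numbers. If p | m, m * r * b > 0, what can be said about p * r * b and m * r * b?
p * r * b ≤ m * r * b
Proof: From p | m, p * r | m * r. Then p * r * b | m * r * b. Since m * r * b > 0, p * r * b ≤ m * r * b.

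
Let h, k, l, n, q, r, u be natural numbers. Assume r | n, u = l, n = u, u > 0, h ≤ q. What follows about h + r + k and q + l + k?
h + r + k ≤ q + l + k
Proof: n = u and r | n, so r | u. u > 0, so r ≤ u. u = l, so r ≤ l. h ≤ q, so h + r ≤ q + l. Then h + r + k ≤ q + l + k.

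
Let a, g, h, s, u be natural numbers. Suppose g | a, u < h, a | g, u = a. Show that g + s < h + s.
Since a | g and g | a, a = g. u = a, so u = g. u < h, so g < h. Then g + s < h + s.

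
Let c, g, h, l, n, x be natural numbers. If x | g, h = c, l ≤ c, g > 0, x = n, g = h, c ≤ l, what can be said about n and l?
n ≤ l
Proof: Since g = h and h = c, g = c. c ≤ l and l ≤ c, thus c = l. Since g = c, g = l. From x | g and g > 0, x ≤ g. Since x = n, n ≤ g. Since g = l, n ≤ l.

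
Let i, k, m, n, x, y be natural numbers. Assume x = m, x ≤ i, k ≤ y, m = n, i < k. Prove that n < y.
Because x = m and m = n, x = n. From x ≤ i, n ≤ i. i < k and k ≤ y, therefore i < y. Since n ≤ i, n < y.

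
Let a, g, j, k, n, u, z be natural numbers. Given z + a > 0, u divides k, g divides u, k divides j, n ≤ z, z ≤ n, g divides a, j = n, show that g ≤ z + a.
From n ≤ z and z ≤ n, n = z. j = n, so j = z. Because g divides u and u divides k, g divides k. Since k divides j, g divides j. Since j = z, g divides z. Because g divides a, g divides z + a. z + a > 0, so g ≤ z + a.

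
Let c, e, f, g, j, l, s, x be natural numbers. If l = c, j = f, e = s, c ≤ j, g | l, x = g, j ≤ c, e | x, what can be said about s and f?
s | f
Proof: c ≤ j and j ≤ c, therefore c = j. Since l = c, l = j. Since j = f, l = f. Since x = g and e | x, e | g. g | l, so e | l. Since l = f, e | f. Because e = s, s | f.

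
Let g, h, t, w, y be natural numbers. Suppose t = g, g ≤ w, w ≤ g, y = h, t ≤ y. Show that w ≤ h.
From g ≤ w and w ≤ g, g = w. Since t = g, t = w. y = h and t ≤ y, hence t ≤ h. t = w, so w ≤ h.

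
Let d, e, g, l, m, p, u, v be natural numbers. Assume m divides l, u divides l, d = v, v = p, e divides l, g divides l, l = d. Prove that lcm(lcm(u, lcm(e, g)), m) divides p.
From d = v and v = p, d = p. Because e divides l and g divides l, lcm(e, g) divides l. From u divides l, lcm(u, lcm(e, g)) divides l. m divides l, so lcm(lcm(u, lcm(e, g)), m) divides l. Since l = d, lcm(lcm(u, lcm(e, g)), m) divides d. Since d = p, lcm(lcm(u, lcm(e, g)), m) divides p.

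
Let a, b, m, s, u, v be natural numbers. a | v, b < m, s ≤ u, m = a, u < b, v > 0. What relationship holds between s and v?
s < v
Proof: u < b and b < m, hence u < m. m = a, so u < a. s ≤ u, so s < a. Because a | v and v > 0, a ≤ v. s < a, so s < v.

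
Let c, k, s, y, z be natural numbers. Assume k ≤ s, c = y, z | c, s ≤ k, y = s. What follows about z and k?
z | k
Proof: s ≤ k and k ≤ s, thus s = k. y = s, so y = k. From c = y and z | c, z | y. Since y = k, z | k.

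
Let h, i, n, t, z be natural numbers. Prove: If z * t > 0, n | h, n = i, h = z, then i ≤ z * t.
h = z and n | h, therefore n | z. Since n = i, i | z. Then i | z * t. z * t > 0, so i ≤ z * t.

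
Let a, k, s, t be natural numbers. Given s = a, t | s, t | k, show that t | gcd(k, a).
s = a and t | s, so t | a. t | k, so t | gcd(k, a).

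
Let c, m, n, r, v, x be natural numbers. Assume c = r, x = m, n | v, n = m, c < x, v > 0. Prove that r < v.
Since x = m and c < x, c < m. Since c = r, r < m. n = m and n | v, thus m | v. v > 0, so m ≤ v. Since r < m, r < v.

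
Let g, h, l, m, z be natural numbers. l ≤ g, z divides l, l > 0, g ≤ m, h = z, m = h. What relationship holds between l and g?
l = g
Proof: m = h and g ≤ m, so g ≤ h. Since h = z, g ≤ z. z divides l and l > 0, hence z ≤ l. Since g ≤ z, g ≤ l. Since l ≤ g, l = g.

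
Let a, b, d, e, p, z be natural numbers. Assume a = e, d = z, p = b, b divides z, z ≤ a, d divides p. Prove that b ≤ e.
Since p = b and d divides p, d divides b. Since d = z, z divides b. Since b divides z, z = b. a = e and z ≤ a, thus z ≤ e. Since z = b, b ≤ e.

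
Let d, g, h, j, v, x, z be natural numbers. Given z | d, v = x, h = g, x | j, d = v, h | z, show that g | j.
From h = g and h | z, g | z. d = v and z | d, thus z | v. Since v = x, z | x. g | z, so g | x. Since x | j, g | j.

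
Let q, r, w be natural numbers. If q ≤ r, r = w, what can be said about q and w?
q ≤ w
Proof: From r = w and q ≤ r, by substitution, q ≤ w.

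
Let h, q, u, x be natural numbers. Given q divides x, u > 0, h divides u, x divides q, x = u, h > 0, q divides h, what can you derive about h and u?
h = u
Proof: q divides x and x divides q, therefore q = x. Since x = u, q = u. From q divides h and h > 0, q ≤ h. Since q = u, u ≤ h. h divides u and u > 0, thus h ≤ u. Since u ≤ h, u = h. Then h = u.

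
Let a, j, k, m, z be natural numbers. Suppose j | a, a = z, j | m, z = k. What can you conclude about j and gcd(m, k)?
j | gcd(m, k)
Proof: Since a = z and j | a, j | z. Since z = k, j | k. j | m, so j | gcd(m, k).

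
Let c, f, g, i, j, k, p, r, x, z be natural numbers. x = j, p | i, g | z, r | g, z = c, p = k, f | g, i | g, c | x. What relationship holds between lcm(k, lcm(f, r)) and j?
lcm(k, lcm(f, r)) | j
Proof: Since p | i and i | g, p | g. p = k, so k | g. From f | g and r | g, lcm(f, r) | g. k | g, so lcm(k, lcm(f, r)) | g. z = c and g | z, thus g | c. Since c | x, g | x. From x = j, g | j. Since lcm(k, lcm(f, r)) | g, lcm(k, lcm(f, r)) | j.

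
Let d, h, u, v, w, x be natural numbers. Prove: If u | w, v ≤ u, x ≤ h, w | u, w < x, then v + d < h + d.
w | u and u | w, therefore w = u. w < x, so u < x. v ≤ u, so v < x. Since x ≤ h, v < h. Then v + d < h + d.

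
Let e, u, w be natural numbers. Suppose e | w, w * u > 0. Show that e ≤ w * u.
Since e | w, e | w * u. Since w * u > 0, e ≤ w * u.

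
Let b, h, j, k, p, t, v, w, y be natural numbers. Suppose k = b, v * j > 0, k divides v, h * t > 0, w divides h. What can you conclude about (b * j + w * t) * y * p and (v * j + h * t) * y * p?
(b * j + w * t) * y * p ≤ (v * j + h * t) * y * p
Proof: k = b and k divides v, so b divides v. Then b * j divides v * j. Since v * j > 0, b * j ≤ v * j. w divides h, therefore w * t divides h * t. h * t > 0, so w * t ≤ h * t. Since b * j ≤ v * j, b * j + w * t ≤ v * j + h * t. By multiplying by a non-negative, (b * j + w * t) * y ≤ (v * j + h * t) * y. By multiplying by a non-negative, (b * j + w * t) * y * p ≤ (v * j + h * t) * y * p.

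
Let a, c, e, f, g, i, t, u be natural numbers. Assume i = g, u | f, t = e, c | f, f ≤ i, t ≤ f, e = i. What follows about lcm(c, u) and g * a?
lcm(c, u) | g * a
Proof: t = e and e = i, therefore t = i. Since t ≤ f, i ≤ f. f ≤ i, so f = i. Since i = g, f = g. c | f and u | f, therefore lcm(c, u) | f. Since f = g, lcm(c, u) | g. Then lcm(c, u) | g * a.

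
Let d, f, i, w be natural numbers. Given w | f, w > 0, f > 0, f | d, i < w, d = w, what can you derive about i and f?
i < f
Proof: w | f and f > 0, hence w ≤ f. d = w and f | d, so f | w. w > 0, so f ≤ w. w ≤ f, so w = f. Since i < w, i < f.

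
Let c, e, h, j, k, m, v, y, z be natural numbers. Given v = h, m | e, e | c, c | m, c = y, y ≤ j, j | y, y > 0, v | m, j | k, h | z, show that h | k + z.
Because m | e and e | c, m | c. c | m, so m = c. c = y, so m = y. j | y and y > 0, so j ≤ y. y ≤ j, so y = j. From m = y, m = j. Since v | m, v | j. Since v = h, h | j. j | k, so h | k. h | z, so h | k + z.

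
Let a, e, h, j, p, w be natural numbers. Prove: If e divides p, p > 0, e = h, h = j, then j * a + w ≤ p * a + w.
Because e = h and h = j, e = j. e divides p and p > 0, therefore e ≤ p. e = j, so j ≤ p. By multiplying by a non-negative, j * a ≤ p * a. Then j * a + w ≤ p * a + w.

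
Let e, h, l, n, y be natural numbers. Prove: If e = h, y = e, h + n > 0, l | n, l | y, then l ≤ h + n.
y = e and e = h, hence y = h. Since l | y, l | h. Since l | n, l | h + n. Because h + n > 0, l ≤ h + n.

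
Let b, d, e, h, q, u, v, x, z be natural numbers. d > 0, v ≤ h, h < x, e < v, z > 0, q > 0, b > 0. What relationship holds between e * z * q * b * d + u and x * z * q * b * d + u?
e * z * q * b * d + u < x * z * q * b * d + u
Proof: v ≤ h and h < x, hence v < x. Since e < v, e < x. Since z > 0, e * z < x * z. q > 0, so e * z * q < x * z * q. Since b > 0, e * z * q * b < x * z * q * b. Since d > 0, e * z * q * b * d < x * z * q * b * d. Then e * z * q * b * d + u < x * z * q * b * d + u.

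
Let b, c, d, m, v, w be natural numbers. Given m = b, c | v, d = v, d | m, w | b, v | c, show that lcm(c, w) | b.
v | c and c | v, so v = c. m = b and d | m, so d | b. d = v, so v | b. v = c, so c | b. Since w | b, lcm(c, w) | b.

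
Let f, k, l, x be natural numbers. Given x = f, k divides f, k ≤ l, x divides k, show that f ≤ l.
From x = f and x divides k, f divides k. Since k divides f, k = f. k ≤ l, so f ≤ l.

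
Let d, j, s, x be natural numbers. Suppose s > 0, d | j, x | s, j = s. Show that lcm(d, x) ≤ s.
Because j = s and d | j, d | s. Since x | s, lcm(d, x) | s. Since s > 0, lcm(d, x) ≤ s.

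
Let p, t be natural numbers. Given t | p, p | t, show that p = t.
p | t and t | p. By mutual divisibility, p = t.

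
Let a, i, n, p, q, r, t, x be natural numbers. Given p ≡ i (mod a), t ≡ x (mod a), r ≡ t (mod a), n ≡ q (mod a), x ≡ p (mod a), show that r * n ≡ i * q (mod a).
r ≡ t (mod a) and t ≡ x (mod a), so r ≡ x (mod a). x ≡ p (mod a), so r ≡ p (mod a). Since p ≡ i (mod a), r ≡ i (mod a). Combined with n ≡ q (mod a), by multiplying congruences, r * n ≡ i * q (mod a).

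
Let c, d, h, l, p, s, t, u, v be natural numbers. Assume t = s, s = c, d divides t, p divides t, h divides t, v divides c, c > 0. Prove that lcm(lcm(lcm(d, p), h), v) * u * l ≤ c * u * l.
Because t = s and s = c, t = c. d divides t and p divides t, thus lcm(d, p) divides t. Since h divides t, lcm(lcm(d, p), h) divides t. Since t = c, lcm(lcm(d, p), h) divides c. Since v divides c, lcm(lcm(lcm(d, p), h), v) divides c. Since c > 0, lcm(lcm(lcm(d, p), h), v) ≤ c. By multiplying by a non-negative, lcm(lcm(lcm(d, p), h), v) * u ≤ c * u. By multiplying by a non-negative, lcm(lcm(lcm(d, p), h), v) * u * l ≤ c * u * l.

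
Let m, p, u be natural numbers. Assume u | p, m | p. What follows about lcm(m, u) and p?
lcm(m, u) | p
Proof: From m | p and u | p, because lcm divides any common multiple, lcm(m, u) | p.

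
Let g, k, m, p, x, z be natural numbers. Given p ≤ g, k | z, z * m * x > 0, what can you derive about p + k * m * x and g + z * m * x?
p + k * m * x ≤ g + z * m * x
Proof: Since k | z, k * m | z * m. Then k * m * x | z * m * x. z * m * x > 0, so k * m * x ≤ z * m * x. Since p ≤ g, p + k * m * x ≤ g + z * m * x.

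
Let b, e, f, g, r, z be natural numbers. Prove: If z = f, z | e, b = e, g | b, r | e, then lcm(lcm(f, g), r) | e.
z = f and z | e, thus f | e. b = e and g | b, thus g | e. f | e, so lcm(f, g) | e. From r | e, lcm(lcm(f, g), r) | e.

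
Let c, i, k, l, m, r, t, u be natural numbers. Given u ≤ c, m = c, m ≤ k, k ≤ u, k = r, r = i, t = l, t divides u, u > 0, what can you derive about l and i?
l ≤ i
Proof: Since m = c and m ≤ k, c ≤ k. u ≤ c, so u ≤ k. Since k ≤ u, u = k. k = r, so u = r. Since r = i, u = i. Because t divides u and u > 0, t ≤ u. t = l, so l ≤ u. u = i, so l ≤ i.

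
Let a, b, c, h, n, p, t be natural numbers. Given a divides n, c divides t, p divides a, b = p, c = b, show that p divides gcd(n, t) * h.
p divides a and a divides n, thus p divides n. c = b and c divides t, therefore b divides t. b = p, so p divides t. p divides n, so p divides gcd(n, t). Then p divides gcd(n, t) * h.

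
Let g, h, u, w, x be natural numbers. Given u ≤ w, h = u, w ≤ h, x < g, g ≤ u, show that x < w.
Because h = u and w ≤ h, w ≤ u. u ≤ w, so u = w. Since x < g and g ≤ u, x < u. u = w, so x < w.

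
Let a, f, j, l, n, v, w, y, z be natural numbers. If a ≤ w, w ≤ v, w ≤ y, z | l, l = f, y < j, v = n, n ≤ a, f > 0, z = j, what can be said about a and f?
a < f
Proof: v = n and w ≤ v, hence w ≤ n. n ≤ a, so w ≤ a. Since a ≤ w, w = a. w ≤ y and y < j, thus w < j. Because z = j and z | l, j | l. Since l = f, j | f. Since f > 0, j ≤ f. Since w < j, w < f. w = a, so a < f.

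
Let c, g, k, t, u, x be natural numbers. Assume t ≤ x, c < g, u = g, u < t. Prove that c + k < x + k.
u = g and u < t, thus g < t. Since t ≤ x, g < x. c < g, so c < x. Then c + k < x + k.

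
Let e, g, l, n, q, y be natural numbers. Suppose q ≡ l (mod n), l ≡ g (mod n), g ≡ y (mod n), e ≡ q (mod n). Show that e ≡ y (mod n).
Because e ≡ q (mod n) and q ≡ l (mod n), e ≡ l (mod n). Because l ≡ g (mod n), e ≡ g (mod n). Since g ≡ y (mod n), e ≡ y (mod n).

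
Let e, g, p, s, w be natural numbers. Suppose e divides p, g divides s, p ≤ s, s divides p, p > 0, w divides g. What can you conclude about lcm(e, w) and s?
lcm(e, w) divides s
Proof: From s divides p and p > 0, s ≤ p. From p ≤ s, p = s. e divides p, so e divides s. w divides g and g divides s, thus w divides s. e divides s, so lcm(e, w) divides s.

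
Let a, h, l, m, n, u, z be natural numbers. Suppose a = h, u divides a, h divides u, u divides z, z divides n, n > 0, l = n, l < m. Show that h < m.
a = h and u divides a, hence u divides h. Since h divides u, u = h. u divides z and z divides n, thus u divides n. n > 0, so u ≤ n. From u = h, h ≤ n. l = n and l < m, so n < m. h ≤ n, so h < m.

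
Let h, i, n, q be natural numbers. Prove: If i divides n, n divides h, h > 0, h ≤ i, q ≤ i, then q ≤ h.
From i divides n and n divides h, i divides h. h > 0, so i ≤ h. h ≤ i, so i = h. q ≤ i, so q ≤ h.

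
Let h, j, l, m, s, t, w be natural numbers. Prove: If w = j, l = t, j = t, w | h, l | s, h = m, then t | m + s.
w = j and j = t, so w = t. w | h, so t | h. From h = m, t | m. l = t and l | s, so t | s. Because t | m, t | m + s.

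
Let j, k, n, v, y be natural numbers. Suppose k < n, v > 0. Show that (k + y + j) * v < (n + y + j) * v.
k < n, hence k + y < n + y. Then k + y + j < n + y + j. v > 0, so (k + y + j) * v < (n + y + j) * v.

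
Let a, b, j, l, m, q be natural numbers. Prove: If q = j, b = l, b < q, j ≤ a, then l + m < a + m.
b = l and b < q, hence l < q. Since q = j, l < j. From j ≤ a, l < a. Then l + m < a + m.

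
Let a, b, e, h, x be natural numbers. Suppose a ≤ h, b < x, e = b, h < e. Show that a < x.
e = b and h < e, therefore h < b. Since b < x, h < x. a ≤ h, so a < x.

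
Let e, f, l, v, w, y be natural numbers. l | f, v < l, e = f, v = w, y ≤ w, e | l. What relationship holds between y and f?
y < f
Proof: e = f and e | l, thus f | l. l | f, so l = f. Because v = w and v < l, w < l. Since y ≤ w, y < l. l = f, so y < f.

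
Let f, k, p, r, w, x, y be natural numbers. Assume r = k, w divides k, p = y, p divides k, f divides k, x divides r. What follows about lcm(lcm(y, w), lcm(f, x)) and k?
lcm(lcm(y, w), lcm(f, x)) divides k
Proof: p = y and p divides k, thus y divides k. Since w divides k, lcm(y, w) divides k. r = k and x divides r, so x divides k. Because f divides k, lcm(f, x) divides k. lcm(y, w) divides k, so lcm(lcm(y, w), lcm(f, x)) divides k.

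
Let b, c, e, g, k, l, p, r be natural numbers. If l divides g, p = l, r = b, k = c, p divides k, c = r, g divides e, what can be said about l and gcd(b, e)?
l divides gcd(b, e)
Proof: Because c = r and r = b, c = b. Because p = l and p divides k, l divides k. Since k = c, l divides c. c = b, so l divides b. l divides g and g divides e, hence l divides e. l divides b, so l divides gcd(b, e).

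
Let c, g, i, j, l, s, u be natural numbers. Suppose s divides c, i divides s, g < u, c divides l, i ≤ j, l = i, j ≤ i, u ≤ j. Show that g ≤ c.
j ≤ i and i ≤ j, hence j = i. i divides s and s divides c, therefore i divides c. l = i and c divides l, therefore c divides i. Since i divides c, i = c. j = i, so j = c. g < u and u ≤ j, hence g < j. Since j = c, g < c. Then g ≤ c.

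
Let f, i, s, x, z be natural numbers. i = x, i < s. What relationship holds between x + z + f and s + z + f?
x + z + f < s + z + f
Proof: i = x and i < s, therefore x < s. Then x + z < s + z. Then x + z + f < s + z + f.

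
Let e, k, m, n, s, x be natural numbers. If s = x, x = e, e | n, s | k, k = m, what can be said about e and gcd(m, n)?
e | gcd(m, n)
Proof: Since s = x and x = e, s = e. k = m and s | k, thus s | m. Since s = e, e | m. Since e | n, e | gcd(m, n).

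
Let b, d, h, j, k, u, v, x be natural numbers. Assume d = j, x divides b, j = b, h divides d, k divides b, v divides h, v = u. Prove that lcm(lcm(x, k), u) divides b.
Because x divides b and k divides b, lcm(x, k) divides b. d = j and h divides d, therefore h divides j. Since v divides h, v divides j. j = b, so v divides b. Because v = u, u divides b. lcm(x, k) divides b, so lcm(lcm(x, k), u) divides b.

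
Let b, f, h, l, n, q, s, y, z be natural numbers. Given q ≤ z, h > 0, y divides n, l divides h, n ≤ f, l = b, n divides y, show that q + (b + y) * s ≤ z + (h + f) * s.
l = b and l divides h, thus b divides h. Since h > 0, b ≤ h. n divides y and y divides n, therefore n = y. Because n ≤ f, y ≤ f. Because b ≤ h, b + y ≤ h + f. By multiplying by a non-negative, (b + y) * s ≤ (h + f) * s. q ≤ z, so q + (b + y) * s ≤ z + (h + f) * s.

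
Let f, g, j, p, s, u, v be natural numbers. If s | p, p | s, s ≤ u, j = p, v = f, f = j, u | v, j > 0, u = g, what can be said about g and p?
g = p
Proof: Because s | p and p | s, s = p. s ≤ u, so p ≤ u. From v = f and f = j, v = j. u | v, so u | j. Since j > 0, u ≤ j. Since j = p, u ≤ p. Since p ≤ u, p = u. Since u = g, p = g. Then g = p.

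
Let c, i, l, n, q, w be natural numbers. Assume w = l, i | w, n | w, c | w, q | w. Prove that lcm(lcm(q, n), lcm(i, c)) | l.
Since q | w and n | w, lcm(q, n) | w. i | w and c | w, hence lcm(i, c) | w. lcm(q, n) | w, so lcm(lcm(q, n), lcm(i, c)) | w. Because w = l, lcm(lcm(q, n), lcm(i, c)) | l.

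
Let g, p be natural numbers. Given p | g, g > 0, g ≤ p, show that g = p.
From p | g and g > 0, p ≤ g. Because g ≤ p, p = g. Then g = p.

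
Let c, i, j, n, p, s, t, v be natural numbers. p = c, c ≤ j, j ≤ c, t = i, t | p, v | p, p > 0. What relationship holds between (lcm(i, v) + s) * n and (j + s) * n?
(lcm(i, v) + s) * n ≤ (j + s) * n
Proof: c ≤ j and j ≤ c, thus c = j. p = c, so p = j. t = i and t | p, so i | p. Since v | p, lcm(i, v) | p. p > 0, so lcm(i, v) ≤ p. p = j, so lcm(i, v) ≤ j. Then lcm(i, v) + s ≤ j + s. Then (lcm(i, v) + s) * n ≤ (j + s) * n.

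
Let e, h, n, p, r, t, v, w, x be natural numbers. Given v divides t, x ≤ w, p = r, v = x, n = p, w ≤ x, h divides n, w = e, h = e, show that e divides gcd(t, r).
x ≤ w and w ≤ x, therefore x = w. Since v = x, v = w. Since w = e, v = e. Because v divides t, e divides t. Since h = e and h divides n, e divides n. n = p, so e divides p. p = r, so e divides r. e divides t, so e divides gcd(t, r).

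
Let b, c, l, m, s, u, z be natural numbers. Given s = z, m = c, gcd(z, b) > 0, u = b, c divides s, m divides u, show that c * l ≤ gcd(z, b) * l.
s = z and c divides s, therefore c divides z. u = b and m divides u, thus m divides b. From m = c, c divides b. Because c divides z, c divides gcd(z, b). Since gcd(z, b) > 0, c ≤ gcd(z, b). By multiplying by a non-negative, c * l ≤ gcd(z, b) * l.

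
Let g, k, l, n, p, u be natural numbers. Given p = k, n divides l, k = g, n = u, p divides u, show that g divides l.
p = k and k = g, hence p = g. Since p divides u, g divides u. n = u and n divides l, hence u divides l. g divides u, so g divides l.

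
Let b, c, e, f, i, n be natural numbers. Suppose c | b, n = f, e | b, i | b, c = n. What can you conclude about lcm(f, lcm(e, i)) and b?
lcm(f, lcm(e, i)) | b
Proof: From c = n and n = f, c = f. c | b, so f | b. Because e | b and i | b, lcm(e, i) | b. Because f | b, lcm(f, lcm(e, i)) | b.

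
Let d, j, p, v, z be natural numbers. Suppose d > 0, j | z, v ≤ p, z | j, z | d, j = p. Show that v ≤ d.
Since z | j and j | z, z = j. j = p, so z = p. z | d, so p | d. Since d > 0, p ≤ d. Since v ≤ p, v ≤ d.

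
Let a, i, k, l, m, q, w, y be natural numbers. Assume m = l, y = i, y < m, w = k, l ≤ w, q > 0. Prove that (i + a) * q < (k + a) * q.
From y = i and y < m, i < m. Since m = l, i < l. w = k and l ≤ w, so l ≤ k. i < l, so i < k. Then i + a < k + a. From q > 0, by multiplying by a positive, (i + a) * q < (k + a) * q.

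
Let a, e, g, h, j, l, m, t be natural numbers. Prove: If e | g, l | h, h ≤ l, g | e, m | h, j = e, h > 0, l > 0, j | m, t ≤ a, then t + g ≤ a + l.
From e | g and g | e, e = g. j = e, so j = g. Because l | h and h > 0, l ≤ h. h ≤ l, so h = l. Because j | m and m | h, j | h. Since h = l, j | l. Because j = g, g | l. l > 0, so g ≤ l. Since t ≤ a, t + g ≤ a + l.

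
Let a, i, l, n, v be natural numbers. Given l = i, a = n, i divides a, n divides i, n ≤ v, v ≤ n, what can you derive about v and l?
v = l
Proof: a = n and i divides a, therefore i divides n. Since n divides i, i = n. Since l = i, l = n. n ≤ v and v ≤ n, therefore n = v. Since l = n, l = v. Then v = l.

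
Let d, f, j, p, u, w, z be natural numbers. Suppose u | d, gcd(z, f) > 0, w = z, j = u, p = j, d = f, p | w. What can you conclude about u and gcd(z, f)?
u ≤ gcd(z, f)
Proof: Because p = j and j = u, p = u. Since p | w, u | w. w = z, so u | z. d = f and u | d, so u | f. u | z, so u | gcd(z, f). gcd(z, f) > 0, so u ≤ gcd(z, f).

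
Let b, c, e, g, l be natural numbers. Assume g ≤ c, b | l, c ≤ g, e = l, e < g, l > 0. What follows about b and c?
b < c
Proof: b | l and l > 0, hence b ≤ l. g ≤ c and c ≤ g, hence g = c. e < g, so e < c. Since e = l, l < c. b ≤ l, so b < c.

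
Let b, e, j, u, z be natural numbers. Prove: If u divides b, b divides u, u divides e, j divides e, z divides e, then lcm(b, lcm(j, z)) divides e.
u divides b and b divides u, thus u = b. Since u divides e, b divides e. j divides e and z divides e, so lcm(j, z) divides e. b divides e, so lcm(b, lcm(j, z)) divides e.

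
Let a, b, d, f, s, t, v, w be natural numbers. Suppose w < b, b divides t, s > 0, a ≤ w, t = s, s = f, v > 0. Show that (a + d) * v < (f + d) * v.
a ≤ w and w < b, thus a < b. t = s and b divides t, therefore b divides s. Since s > 0, b ≤ s. Since a < b, a < s. s = f, so a < f. Then a + d < f + d. Since v > 0, by multiplying by a positive, (a + d) * v < (f + d) * v.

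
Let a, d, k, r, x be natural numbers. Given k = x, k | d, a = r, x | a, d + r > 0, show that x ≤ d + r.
Since k = x and k | d, x | d. a = r and x | a, hence x | r. x | d, so x | d + r. Since d + r > 0, x ≤ d + r.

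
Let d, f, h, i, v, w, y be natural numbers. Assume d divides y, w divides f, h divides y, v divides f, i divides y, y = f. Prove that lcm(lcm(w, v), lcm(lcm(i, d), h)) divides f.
w divides f and v divides f, hence lcm(w, v) divides f. i divides y and d divides y, so lcm(i, d) divides y. Since h divides y, lcm(lcm(i, d), h) divides y. y = f, so lcm(lcm(i, d), h) divides f. lcm(w, v) divides f, so lcm(lcm(w, v), lcm(lcm(i, d), h)) divides f.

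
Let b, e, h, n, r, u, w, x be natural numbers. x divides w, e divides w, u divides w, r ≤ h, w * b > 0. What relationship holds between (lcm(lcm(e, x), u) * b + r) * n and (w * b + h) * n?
(lcm(lcm(e, x), u) * b + r) * n ≤ (w * b + h) * n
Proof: Because e divides w and x divides w, lcm(e, x) divides w. u divides w, so lcm(lcm(e, x), u) divides w. Then lcm(lcm(e, x), u) * b divides w * b. Because w * b > 0, lcm(lcm(e, x), u) * b ≤ w * b. Since r ≤ h, lcm(lcm(e, x), u) * b + r ≤ w * b + h. By multiplying by a non-negative, (lcm(lcm(e, x), u) * b + r) * n ≤ (w * b + h) * n.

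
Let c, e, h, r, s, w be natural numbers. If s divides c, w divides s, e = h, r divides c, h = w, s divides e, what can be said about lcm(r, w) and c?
lcm(r, w) divides c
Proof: From e = h and s divides e, s divides h. Since h = w, s divides w. w divides s, so s = w. Since s divides c, w divides c. Since r divides c, lcm(r, w) divides c.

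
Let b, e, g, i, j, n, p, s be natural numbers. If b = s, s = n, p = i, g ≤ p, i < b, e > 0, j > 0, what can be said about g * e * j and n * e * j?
g * e * j < n * e * j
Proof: Because b = s and s = n, b = n. Because p = i and g ≤ p, g ≤ i. i < b, so g < b. b = n, so g < n. Because e > 0, g * e < n * e. j > 0, so g * e * j < n * e * j.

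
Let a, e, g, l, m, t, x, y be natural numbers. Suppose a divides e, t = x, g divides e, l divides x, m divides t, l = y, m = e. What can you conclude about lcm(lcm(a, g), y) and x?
lcm(lcm(a, g), y) divides x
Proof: a divides e and g divides e, thus lcm(a, g) divides e. m = e and m divides t, thus e divides t. Since t = x, e divides x. Since lcm(a, g) divides e, lcm(a, g) divides x. l = y and l divides x, therefore y divides x. lcm(a, g) divides x, so lcm(lcm(a, g), y) divides x.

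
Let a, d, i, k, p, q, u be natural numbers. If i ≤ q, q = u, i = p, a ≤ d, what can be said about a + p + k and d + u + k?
a + p + k ≤ d + u + k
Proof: i = p and i ≤ q, thus p ≤ q. From q = u, p ≤ u. a ≤ d, so a + p ≤ d + u. Then a + p + k ≤ d + u + k.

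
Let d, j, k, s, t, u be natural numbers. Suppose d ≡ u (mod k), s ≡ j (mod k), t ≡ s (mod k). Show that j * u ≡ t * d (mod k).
Since t ≡ s (mod k) and s ≡ j (mod k), t ≡ j (mod k). From d ≡ u (mod k), t * d ≡ j * u (mod k). Then j * u ≡ t * d (mod k).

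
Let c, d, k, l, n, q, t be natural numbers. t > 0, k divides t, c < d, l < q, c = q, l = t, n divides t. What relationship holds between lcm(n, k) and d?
lcm(n, k) < d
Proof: n divides t and k divides t, so lcm(n, k) divides t. Since t > 0, lcm(n, k) ≤ t. Since l = t and l < q, t < q. Since lcm(n, k) ≤ t, lcm(n, k) < q. From c = q and c < d, q < d. lcm(n, k) < q, so lcm(n, k) < d.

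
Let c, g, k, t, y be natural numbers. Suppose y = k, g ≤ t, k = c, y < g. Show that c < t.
From y = k and k = c, y = c. y < g and g ≤ t, thus y < t. Because y = c, c < t.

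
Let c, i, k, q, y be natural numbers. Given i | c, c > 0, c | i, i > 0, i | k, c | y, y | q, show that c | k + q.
i | c and c > 0, so i ≤ c. Since c | i and i > 0, c ≤ i. Since i ≤ c, i = c. Since i | k, c | k. c | y and y | q, hence c | q. From c | k, c | k + q.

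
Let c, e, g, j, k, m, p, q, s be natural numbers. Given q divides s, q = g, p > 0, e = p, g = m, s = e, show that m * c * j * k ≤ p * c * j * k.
q = g and g = m, thus q = m. s = e and q divides s, hence q divides e. Since e = p, q divides p. Since p > 0, q ≤ p. Because q = m, m ≤ p. By multiplying by a non-negative, m * c ≤ p * c. By multiplying by a non-negative, m * c * j ≤ p * c * j. By multiplying by a non-negative, m * c * j * k ≤ p * c * j * k.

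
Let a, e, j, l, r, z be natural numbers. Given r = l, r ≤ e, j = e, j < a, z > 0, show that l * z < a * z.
Because r = l and r ≤ e, l ≤ e. j = e and j < a, therefore e < a. Since l ≤ e, l < a. Since z > 0, l * z < a * z.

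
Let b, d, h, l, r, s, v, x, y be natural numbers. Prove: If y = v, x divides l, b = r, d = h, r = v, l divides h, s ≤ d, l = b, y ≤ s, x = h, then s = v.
l = b and b = r, thus l = r. r = v, so l = v. x = h and x divides l, hence h divides l. From l divides h, h = l. Since d = h and s ≤ d, s ≤ h. Since h = l, s ≤ l. From l = v, s ≤ v. From y = v and y ≤ s, v ≤ s. s ≤ v, so s = v.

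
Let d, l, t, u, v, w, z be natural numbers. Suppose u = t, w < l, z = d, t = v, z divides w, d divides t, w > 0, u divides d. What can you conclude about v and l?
v < l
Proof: u = t and u divides d, thus t divides d. d divides t, so d = t. From z = d and z divides w, d divides w. w > 0, so d ≤ w. Since d = t, t ≤ w. w < l, so t < l. Since t = v, v < l.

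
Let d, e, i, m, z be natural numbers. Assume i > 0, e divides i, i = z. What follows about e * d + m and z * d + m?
e * d + m ≤ z * d + m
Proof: e divides i and i > 0, so e ≤ i. i = z, so e ≤ z. By multiplying by a non-negative, e * d ≤ z * d. Then e * d + m ≤ z * d + m.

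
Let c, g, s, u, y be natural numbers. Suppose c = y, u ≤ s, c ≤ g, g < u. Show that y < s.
c ≤ g and g < u, thus c < u. From u ≤ s, c < s. From c = y, y < s.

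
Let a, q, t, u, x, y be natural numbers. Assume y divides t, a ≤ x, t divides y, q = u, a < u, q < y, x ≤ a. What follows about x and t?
x < t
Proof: a ≤ x and x ≤ a, so a = x. y divides t and t divides y, thus y = t. q = u and q < y, so u < y. Since a < u, a < y. y = t, so a < t. Since a = x, x < t.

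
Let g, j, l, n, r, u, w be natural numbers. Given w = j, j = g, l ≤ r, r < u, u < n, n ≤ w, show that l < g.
w = j and j = g, therefore w = g. u < n and n ≤ w, therefore u < w. r < u, so r < w. l ≤ r, so l < w. w = g, so l < g.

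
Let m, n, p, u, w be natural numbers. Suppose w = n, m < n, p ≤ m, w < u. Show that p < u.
w = n and w < u, hence n < u. m < n, so m < u. Because p ≤ m, p < u.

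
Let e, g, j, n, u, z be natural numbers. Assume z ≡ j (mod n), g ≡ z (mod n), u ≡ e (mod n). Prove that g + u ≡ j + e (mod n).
Because g ≡ z (mod n) and z ≡ j (mod n), g ≡ j (mod n). u ≡ e (mod n), so g + u ≡ j + e (mod n).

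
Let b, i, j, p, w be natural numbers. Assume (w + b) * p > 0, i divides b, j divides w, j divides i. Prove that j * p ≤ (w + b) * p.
Since j divides i and i divides b, j divides b. j divides w, so j divides w + b. Then j * p divides (w + b) * p. Since (w + b) * p > 0, j * p ≤ (w + b) * p.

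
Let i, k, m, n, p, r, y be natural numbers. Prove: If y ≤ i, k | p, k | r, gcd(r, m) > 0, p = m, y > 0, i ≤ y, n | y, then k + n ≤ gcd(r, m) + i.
p = m and k | p, thus k | m. k | r, so k | gcd(r, m). From gcd(r, m) > 0, k ≤ gcd(r, m). y ≤ i and i ≤ y, therefore y = i. Since n | y and y > 0, n ≤ y. Since y = i, n ≤ i. k ≤ gcd(r, m), so k + n ≤ gcd(r, m) + i.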